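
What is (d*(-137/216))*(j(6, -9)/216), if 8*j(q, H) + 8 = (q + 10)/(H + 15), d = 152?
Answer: 2603/8748 ≈ 0.29755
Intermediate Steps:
j(q, H) = -1 + (10 + q)/(8*(15 + H)) (j(q, H) = -1 + ((q + 10)/(H + 15))/8 = -1 + ((10 + q)/(15 + H))/8 = -1 + (10 + q)/(8*(15 + H)))
(d*(-137/216))*(j(6, -9)/216) = (152*(-137/216))*(((-110 + 6 - 8*(-9))/(8*(15 - 9)))/216) = (152*(-137*1/216))*(((⅛)*(-110 + 6 + 72)/6)*(1/216)) = (152*(-137/216))*(((⅛)*(⅙)*(-32))*(1/216)) = -(-5206)/(81*216) = -2603/27*(-1/324) = 2603/8748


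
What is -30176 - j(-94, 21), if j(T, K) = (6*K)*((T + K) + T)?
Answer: -9134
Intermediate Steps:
j(T, K) = 6*K*(K + 2*T) (j(T, K) = (6*K)*((K + T) + T) = (6*K)*(K + 2*T) = 6*K*(K + 2*T))
-30176 - j(-94, 21) = -30176 - 6*21*(21 + 2*(-94)) = -30176 - 6*21*(21 - 188) = -30176 - 6*21*(-167) = -30176 - 1*(-21042) = -30176 + 21042 = -9134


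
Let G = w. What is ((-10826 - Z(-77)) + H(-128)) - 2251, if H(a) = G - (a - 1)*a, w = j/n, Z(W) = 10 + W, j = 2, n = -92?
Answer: -1358013/46 ≈ -29522.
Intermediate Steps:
w = -1/46 (w = 2/(-92) = 2*(-1/92) = -1/46 ≈ -0.021739)
G = -1/46 ≈ -0.021739
H(a) = -1/46 - a*(-1 + a) (H(a) = -1/46 - (a - 1)*a = -1/46 - (-1 + a)*a = -1/46 - a*(-1 + a))
((-10826 - Z(-77)) + H(-128)) - 2251 = ((-10826 - (10 - 77)) + (-1/46 - 128 - 1*(-128)**2)) - 2251 = ((-10826 - 1*(-67)) + (-1/46 - 128 - 1*16384)) - 2251 = ((-10826 + 67) + (-1/46 - 128 - 16384)) - 2251 = (-10759 - 759553/46) - 2251 = -1254467/46 - 2251 = -1358013/46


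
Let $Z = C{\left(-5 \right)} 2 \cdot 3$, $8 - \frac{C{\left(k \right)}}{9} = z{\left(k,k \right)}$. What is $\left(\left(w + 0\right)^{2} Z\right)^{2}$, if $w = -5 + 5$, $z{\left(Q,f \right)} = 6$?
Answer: $0$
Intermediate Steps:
$w = 0$
$C{\left(k \right)} = 18$ ($C{\left(k \right)} = 72 - 54 = 18$)
$Z = 108$ ($Z = 18 \cdot 2 \cdot 3 = 36 \cdot 3 = 108$)
$\left(\left(w + 0\right)^{2} Z\right)^{2} = \left(\left(0 + 0\right)^{2} \cdot 108\right)^{2} = \left(0^{2} \cdot 108\right)^{2} = \left(0 \cdot 108\right)^{2} = 0^{2} = 0$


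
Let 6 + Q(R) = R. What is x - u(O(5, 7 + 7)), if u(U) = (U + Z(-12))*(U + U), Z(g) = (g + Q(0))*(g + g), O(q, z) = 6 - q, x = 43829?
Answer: 42963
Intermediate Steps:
Q(R) = -6 + R
Z(g) = 2*g*(-6 + g) (Z(g) = (g + (-6 + 0))*(g + g) = (g - 6)*(2*g) = (-6 + g)*(2*g) = 2*g*(-6 + g))
u(U) = 2*U*(432 + U) (u(U) = (U + 2*(-12)*(-6 - 12))*(U + U) = (U + 2*(-12)*(-18))*(2*U) = (U + 432)*(2*U) = (432 + U)*(2*U) = 2*U*(432 + U))
x - u(O(5, 7 + 7)) = 43829 - 2*(6 - 1*5)*(432 + (6 - 1*5)) = 43829 - 2*(6 - 5)*(432 + (6 - 5)) = 43829 - 2*(432 + 1) = 43829 - 2*433 = 43829 - 1*866 = 43829 - 866 = 42963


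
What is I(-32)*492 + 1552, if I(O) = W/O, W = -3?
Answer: 12785/8 ≈ 1598.1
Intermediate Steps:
I(O) = -3/O
I(-32)*492 + 1552 = -3/(-32)*492 + 1552 = -3*(-1/32)*492 + 1552 = (3/32)*492 + 1552 = 369/8 + 1552 = 12785/8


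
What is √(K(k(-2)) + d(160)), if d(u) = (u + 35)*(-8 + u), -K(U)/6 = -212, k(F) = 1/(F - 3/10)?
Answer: 8*√483 ≈ 175.82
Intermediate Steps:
k(F) = 1/(-3/10 + F) (k(F) = 1/(F - 3*⅒) = 1/(F - 3/10) = 1/(-3/10 + F))
K(U) = 1272 (K(U) = -6*(-212) = 1272)
d(u) = (-8 + u)*(35 + u) (d(u) = (35 + u)*(-8 + u) = (-8 + u)*(35 + u))
√(K(k(-2)) + d(160)) = √(1272 + (-280 + 160² + 27*160)) = √(1272 + (-280 + 25600 + 4320)) = √(1272 + 29640) = √30912 = 8*√483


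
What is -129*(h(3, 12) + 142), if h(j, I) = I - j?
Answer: -19479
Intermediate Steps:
-129*(h(3, 12) + 142) = -129*((12 - 1*3) + 142) = -129*((12 - 3) + 142) = -129*(9 + 142) = -129*151 = -19479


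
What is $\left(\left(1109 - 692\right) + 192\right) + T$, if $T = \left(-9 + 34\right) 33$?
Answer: $1434$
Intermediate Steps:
$T = 825$ ($T = 25 \cdot 33 = 825$)
$\left(\left(1109 - 692\right) + 192\right) + T = \left(\left(1109 - 692\right) + 192\right) + 825 = \left(417 + 192\right) + 825 = 609 + 825 = 1434$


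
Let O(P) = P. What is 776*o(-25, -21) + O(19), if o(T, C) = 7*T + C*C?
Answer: 206435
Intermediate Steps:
o(T, C) = C² + 7*T (o(T, C) = 7*T + C² = C² + 7*T)
776*o(-25, -21) + O(19) = 776*((-21)² + 7*(-25)) + 19 = 776*(441 - 175) + 19 = 776*266 + 19 = 206416 + 19 = 206435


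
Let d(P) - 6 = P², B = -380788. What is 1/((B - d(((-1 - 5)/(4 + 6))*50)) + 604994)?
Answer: 1/223300 ≈ 4.4783e-6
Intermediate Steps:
d(P) = 6 + P²
1/((B - d(((-1 - 5)/(4 + 6))*50)) + 604994) = 1/((-380788 - (6 + (((-1 - 5)/(4 + 6))*50)²)) + 604994) = 1/((-380788 - (6 + (-6/10*50)²)) + 604994) = 1/((-380788 - (6 + (-6*⅒*50)²)) + 604994) = 1/((-380788 - (6 + (-⅗*50)²)) + 604994) = 1/((-380788 - (6 + (-30)²)) + 604994) = 1/((-380788 - (6 + 900)) + 604994) = 1/((-380788 - 1*906) + 604994) = 1/((-380788 - 906) + 604994) = 1/(-381694 + 604994) = 1/223300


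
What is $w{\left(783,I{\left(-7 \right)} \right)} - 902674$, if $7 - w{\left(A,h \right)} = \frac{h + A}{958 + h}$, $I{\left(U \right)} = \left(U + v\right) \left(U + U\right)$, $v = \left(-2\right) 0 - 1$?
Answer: $- \frac{193170917}{214} \approx -9.0267 \cdot 10^{5}$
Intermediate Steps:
$v = -1$ ($v = 0 - 1 = -1$)
$I{\left(U \right)} = 2 U \left(-1 + U\right)$ ($I{\left(U \right)} = \left(U - 1\right) \left(U + U\right) = \left(-1 + U\right) 2 U = 2 U \left(-1 + U\right)$)
$w{\left(A,h \right)} = 7 - \frac{A + h}{958 + h}$ ($w{\left(A,h \right)} = 7 - \frac{h + A}{958 + h} = 7 - \frac{A + h}{958 + h}$)
$w{\left(783,I{\left(-7 \right)} \right)} - 902674 = \frac{6706 - 783 + 6 \cdot 2 \left(-7\right) \left(-1 - 7\right)}{958 + 2 \left(-7\right) \left(-1 - 7\right)} - 902674 = \frac{6706 - 783 + 6 \cdot 2 \left(-7\right) \left(-8\right)}{958 + 2 \left(-7\right) \left(-8\right)} - 902674 = \frac{6706 - 783 + 6 \cdot 112}{958 + 112} - 902674 = \frac{6706 - 783 + 672}{1070} - 902674 = \frac{1}{1070} \cdot 6595 - 902674 = \frac{1319}{214} - 902674 = - \frac{193170917}{214}$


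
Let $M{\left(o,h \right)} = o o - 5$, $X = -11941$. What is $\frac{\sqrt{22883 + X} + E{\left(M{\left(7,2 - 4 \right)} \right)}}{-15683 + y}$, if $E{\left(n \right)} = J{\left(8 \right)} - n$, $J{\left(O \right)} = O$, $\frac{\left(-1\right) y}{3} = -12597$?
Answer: $- \frac{9}{5527} + \frac{\sqrt{10942}}{22108} \approx 0.0031031$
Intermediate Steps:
$M{\left(o,h \right)} = -5 + o^{2}$ ($M{\left(o,h \right)} = o^{2} - 5 = -5 + o^{2}$)
$y = 37791$ ($y = \left(-3\right) \left(-12597\right) = 37791$)
$E{\left(n \right)} = 8 - n$
$\frac{\sqrt{22883 + X} + E{\left(M{\left(7,2 - 4 \right)} \right)}}{-15683 + y} = \frac{\sqrt{22883 - 11941} + \left(8 - \left(-5 + 7^{2}\right)\right)}{-15683 + 37791} = \frac{\sqrt{10942} + \left(8 - \left(-5 + 49\right)\right)}{22108} = \left(\sqrt{10942} + \left(8 - 44\right)\right) \frac{1}{22108} = \left(\sqrt{10942} - 36\right) \frac{1}{22108} = \left(-36 + \sqrt{10942}\right) \frac{1}{22108} = - \frac{9}{5527} + \frac{\sqrt{10942}}{22108}$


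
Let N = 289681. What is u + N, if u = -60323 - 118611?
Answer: 110747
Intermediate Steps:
u = -178934
u + N = -178934 + 289681 = 110747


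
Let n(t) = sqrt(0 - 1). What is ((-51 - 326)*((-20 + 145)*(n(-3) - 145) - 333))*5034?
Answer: 35029924644 - 237227250*I ≈ 3.503e+10 - 2.3723e+8*I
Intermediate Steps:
n(t) = I (n(t) = sqrt(-1) = I)
((-51 - 326)*((-20 + 145)*(n(-3) - 145) - 333))*5034 = ((-51 - 326)*((-20 + 145)*(I - 145) - 333))*5034 = -377*(125*(-145 + I) - 333)*5034 = -377*((-18125 + 125*I) - 333)*5034 = -377*(-18458 + 125*I)*5034 = (6958666 - 47125*I)*5034 = 35029924644 - 237227250*I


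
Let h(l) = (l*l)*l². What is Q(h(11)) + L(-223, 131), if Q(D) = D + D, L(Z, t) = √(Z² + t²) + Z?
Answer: 29059 + √66890 ≈ 29318.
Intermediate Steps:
h(l) = l⁴ (h(l) = l²*l² = l⁴)
L(Z, t) = Z + √(Z² + t²)
Q(D) = 2*D
Q(h(11)) + L(-223, 131) = 2*11⁴ + (-223 + √((-223)² + 131²)) = 2*14641 + (-223 + √(49729 + 17161)) = 29282 + (-223 + √66890) = 29059 + √66890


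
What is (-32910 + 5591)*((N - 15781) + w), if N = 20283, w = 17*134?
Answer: -185222820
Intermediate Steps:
w = 2278
(-32910 + 5591)*((N - 15781) + w) = (-32910 + 5591)*((20283 - 15781) + 2278) = -27319*(4502 + 2278) = -27319*6780 = -185222820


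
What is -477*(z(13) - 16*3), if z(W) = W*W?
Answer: -57717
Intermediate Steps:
z(W) = W²
-477*(z(13) - 16*3) = -477*(13² - 16*3) = -477*(169 - 48) = -477*121 = -57717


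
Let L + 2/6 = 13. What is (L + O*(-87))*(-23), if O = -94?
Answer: -565156/3 ≈ -1.8839e+5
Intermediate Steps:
L = 38/3 (L = -1/3 + 13 = 38/3 ≈ 12.667)
(L + O*(-87))*(-23) = (38/3 - 94*(-87))*(-23) = (38/3 + 8178)*(-23) = (24572/3)*(-23) = -565156/3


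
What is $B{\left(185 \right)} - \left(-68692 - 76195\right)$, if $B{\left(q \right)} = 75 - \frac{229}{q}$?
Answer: $\frac{26817741}{185} \approx 1.4496 \cdot 10^{5}$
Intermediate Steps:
$B{\left(185 \right)} - \left(-68692 - 76195\right) = \left(75 - \frac{229}{185}\right) - \left(-68692 - 76195\right) = \left(75 - \frac{229}{185}\right) - -144887 = \frac{13646}{185} + 144887 = \frac{26817741}{185}$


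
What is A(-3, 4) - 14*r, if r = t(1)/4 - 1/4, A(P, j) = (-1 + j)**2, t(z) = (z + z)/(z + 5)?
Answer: 34/3 ≈ 11.333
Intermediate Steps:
t(z) = 2*z/(5 + z) (t(z) = (2*z)/(5 + z) = 2*z/(5 + z))
r = -1/6 (r = (2*1/(5 + 1))/4 - 1/4 = (2*1/6)*(1/4) - 1*1/4 = (2*1*(1/6))*(1/4) - 1/4 = (1/3)*(1/4) - 1/4 = 1/12 - 1/4 = -1/6 ≈ -0.16667)
A(-3, 4) - 14*r = (-1 + 4)**2 - 14*(-1/6) = 3**2 + 7/3 = 9 + 7/3 = 34/3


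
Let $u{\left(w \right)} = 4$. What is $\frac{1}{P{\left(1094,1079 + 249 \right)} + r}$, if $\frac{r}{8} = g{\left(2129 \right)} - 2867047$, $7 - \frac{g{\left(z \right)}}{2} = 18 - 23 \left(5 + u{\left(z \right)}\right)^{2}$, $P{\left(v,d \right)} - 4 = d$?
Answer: $- \frac{1}{22905412} \approx -4.3658 \cdot 10^{-8}$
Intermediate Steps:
$P{\left(v,d \right)} = 4 + d$
$g{\left(z \right)} = 3704$ ($g{\left(z \right)} = 14 - 2 \left(18 - 23 \left(5 + 4\right)^{2}\right) = 14 - 2 \left(18 - 23 \cdot 9^{2}\right) = 14 - 2 \left(18 - 1863\right) = 14 - -3690 = 14 + 3690 = 3704$)
$r = -22906744$ ($r = 8 \left(3704 - 2867047\right) = 8 \left(-2863343\right) = -22906744$)
$\frac{1}{P{\left(1094,1079 + 249 \right)} + r} = \frac{1}{\left(4 + \left(1079 + 249\right)\right) - 22906744} = \frac{1}{\left(4 + 1328\right) - 22906744} = \frac{1}{1332 - 22906744} = \frac{1}{-22905412} = - \frac{1}{22905412}$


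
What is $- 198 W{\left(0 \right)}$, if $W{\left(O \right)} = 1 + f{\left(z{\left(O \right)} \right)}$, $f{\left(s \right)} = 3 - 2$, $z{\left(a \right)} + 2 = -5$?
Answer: $-396$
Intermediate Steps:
$z{\left(a \right)} = -7$ ($z{\left(a \right)} = -2 - 5 = -7$)
$f{\left(s \right)} = 1$
$W{\left(O \right)} = 2$ ($W{\left(O \right)} = 1 + 1 = 2$)
$- 198 W{\left(0 \right)} = \left(-198\right) 2 = -396$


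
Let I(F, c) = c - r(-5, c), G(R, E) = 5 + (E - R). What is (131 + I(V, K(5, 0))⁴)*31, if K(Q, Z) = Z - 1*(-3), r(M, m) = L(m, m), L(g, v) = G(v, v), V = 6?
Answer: 4557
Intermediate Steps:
G(R, E) = 5 + E - R
L(g, v) = 5 (L(g, v) = 5 + v - v = 5)
r(M, m) = 5
K(Q, Z) = 3 + Z (K(Q, Z) = Z + 3 = 3 + Z)
I(F, c) = -5 + c (I(F, c) = c - 1*5 = c - 5 = -5 + c)
(131 + I(V, K(5, 0))⁴)*31 = (131 + (-5 + (3 + 0))⁴)*31 = (131 + (-5 + 3)⁴)*31 = (131 + (-2)⁴)*31 = (131 + 16)*31 = 147*31 = 4557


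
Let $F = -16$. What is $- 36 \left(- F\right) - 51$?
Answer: $-627$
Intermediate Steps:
$- 36 \left(- F\right) - 51 = - 36 \left(\left(-1\right) \left(-16\right)\right) - 51 = \left(-36\right) 16 - 51 = -576 - 51 = -627$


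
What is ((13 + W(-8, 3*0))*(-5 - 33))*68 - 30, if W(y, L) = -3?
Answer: -25870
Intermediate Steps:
((13 + W(-8, 3*0))*(-5 - 33))*68 - 30 = ((13 - 3)*(-5 - 33))*68 - 30 = (10*(-38))*68 - 30 = -380*68 - 30 = -25840 - 30 = -25870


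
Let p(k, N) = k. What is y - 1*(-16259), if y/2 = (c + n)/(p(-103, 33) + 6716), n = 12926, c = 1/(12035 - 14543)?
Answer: 134863460225/8292702 ≈ 16263.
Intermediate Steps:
c = -1/2508 (c = 1/(-2508) = -1/2508 ≈ -0.00039872)
y = 32418407/8292702 (y = 2*((-1/2508 + 12926)/(-103 + 6716)) = 2*((32418407/2508)/6613) = 2*((32418407/2508)*(1/6613)) = 2*(32418407/16585404) = 32418407/8292702 ≈ 3.9093)
y - 1*(-16259) = 32418407/8292702 - 1*(-16259) = 32418407/8292702 + 16259 = 134863460225/8292702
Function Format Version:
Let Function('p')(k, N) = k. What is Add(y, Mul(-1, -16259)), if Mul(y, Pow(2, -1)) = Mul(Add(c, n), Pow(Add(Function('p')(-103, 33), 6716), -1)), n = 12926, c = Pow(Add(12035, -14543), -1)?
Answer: Rational(134863460225, 8292702) ≈ 16263.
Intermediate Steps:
c = Rational(-1, 2508) (c = Pow(-2508, -1) = Rational(-1, 2508) ≈ -0.00039872)
y = Rational(32418407, 8292702) (y = Mul(2, Mul(Add(Rational(-1, 2508), 12926), Pow(Add(-103, 6716), -1))) = Mul(2, Mul(Rational(32418407, 2508), Pow(6613, -1))) = Mul(2, Mul(Rational(32418407, 2508), Rational(1, 6613))) = Mul(2, Rational(32418407, 16585404)) = Rational(32418407, 8292702) ≈ 3.9093)
Add(y, Mul(-1, -16259)) = Add(Rational(32418407, 8292702), Mul(-1, -16259)) = Add(Rational(32418407, 8292702), 16259) = Rational(134863460225, 8292702)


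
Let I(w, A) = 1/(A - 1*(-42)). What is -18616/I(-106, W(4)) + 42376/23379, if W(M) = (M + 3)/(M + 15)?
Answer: -350354083376/444201 ≈ -7.8873e+5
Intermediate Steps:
W(M) = (3 + M)/(15 + M)
I(w, A) = 1/(42 + A) (I(w, A) = 1/(A + 42) = 1/(42 + A))
-18616/I(-106, W(4)) + 42376/23379 = -(781872 + 18616*(3 + 4)/(15 + 4)) + 42376/23379 = -18616/(1/(42 + 7/19)) + 42376*(1/23379) = -18616/(1/(42 + (1/19)*7)) + 42376/23379 = -18616/(1/(42 + 7/19)) + 42376/23379 = -18616/(1/(805/19)) + 42376/23379 = -18616/19/805 + 42376/23379 = -18616*805/19 + 42376/23379 = -14985880/19 + 42376/23379 = -350354083376/444201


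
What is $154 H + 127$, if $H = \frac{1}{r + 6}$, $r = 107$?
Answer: $\frac{14505}{113} \approx 128.36$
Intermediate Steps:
$H = \frac{1}{113}$ ($H = \frac{1}{107 + 6} = \frac{1}{113} \approx 0.0088496$)
$154 H + 127 = 154 \cdot \frac{1}{113} + 127 = \frac{154}{113} + 127 = \frac{14505}{113}$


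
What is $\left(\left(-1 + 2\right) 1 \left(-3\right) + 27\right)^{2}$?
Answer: $576$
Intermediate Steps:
$\left(\left(-1 + 2\right) 1 \left(-3\right) + 27\right)^{2} = \left(1 \left(-3\right) + 27\right)^{2} = \left(-3 + 27\right)^{2} = 24^{2} = 576$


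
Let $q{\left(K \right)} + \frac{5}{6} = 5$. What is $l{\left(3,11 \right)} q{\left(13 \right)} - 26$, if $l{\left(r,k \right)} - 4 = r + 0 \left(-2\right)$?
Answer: $\frac{19}{6} \approx 3.1667$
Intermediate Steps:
$l{\left(r,k \right)} = 4 + r$ ($l{\left(r,k \right)} = 4 + \left(r + 0 \left(-2\right)\right) = 4 + \left(r + 0\right) = 4 + r$)
$q{\left(K \right)} = \frac{25}{6}$ ($q{\left(K \right)} = - \frac{5}{6} + 5 = \frac{25}{6}$)
$l{\left(3,11 \right)} q{\left(13 \right)} - 26 = \left(4 + 3\right) \frac{25}{6} - 26 = 7 \cdot \frac{25}{6} - 26 = \frac{175}{6} - 26 = \frac{19}{6}$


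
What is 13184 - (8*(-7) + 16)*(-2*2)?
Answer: 13024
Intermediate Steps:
13184 - (8*(-7) + 16)*(-2*2) = 13184 - (-56 + 16)*(-4) = 13184 - (-40)*(-4) = 13184 - 1*160 = 13184 - 160 = 13024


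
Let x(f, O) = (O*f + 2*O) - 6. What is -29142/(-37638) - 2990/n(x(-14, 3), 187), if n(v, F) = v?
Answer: 351116/4879 ≈ 71.965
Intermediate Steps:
x(f, O) = -6 + 2*O + O*f (x(f, O) = (2*O + O*f) - 6 = -6 + 2*O + O*f)
-29142/(-37638) - 2990/n(x(-14, 3), 187) = -29142/(-37638) - 2990/(-6 + 2*3 + 3*(-14)) = -29142*(-1/37638) - 2990/(-6 + 6 - 42) = 1619/2091 - 2990/(-42) = 1619/2091 - 2990*(-1/42) = 1619/2091 + 1495/21 = 351116/4879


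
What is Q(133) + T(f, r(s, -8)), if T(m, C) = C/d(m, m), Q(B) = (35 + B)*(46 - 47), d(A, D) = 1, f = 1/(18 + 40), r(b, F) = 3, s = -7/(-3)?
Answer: -165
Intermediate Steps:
s = 7/3 (s = -7*(-1/3) = 7/3 ≈ 2.3333)
f = 1/58 ≈ 0.017241
Q(B) = -35 - B (Q(B) = (35 + B)*(-1) = -35 - B)
T(m, C) = C (T(m, C) = C/1 = C*1 = C)
Q(133) + T(f, r(s, -8)) = (-35 - 1*133) + 3 = (-35 - 133) + 3 = -168 + 3 = -165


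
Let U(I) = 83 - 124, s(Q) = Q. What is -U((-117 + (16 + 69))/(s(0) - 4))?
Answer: 41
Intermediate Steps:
U(I) = -41
-U((-117 + (16 + 69))/(s(0) - 4)) = -1*(-41) = 41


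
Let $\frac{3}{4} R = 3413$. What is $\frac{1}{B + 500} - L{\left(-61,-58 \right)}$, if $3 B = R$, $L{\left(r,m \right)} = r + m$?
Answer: $\frac{2160097}{18152} \approx 119.0$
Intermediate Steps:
$L{\left(r,m \right)} = m + r$
$R = \frac{13652}{3}$ ($R = \frac{4}{3} \cdot 3413 = \frac{13652}{3} \approx 4550.7$)
$B = \frac{13652}{9}$ ($B = \frac{1}{3} \cdot \frac{13652}{3} = \frac{13652}{9} \approx 1516.9$)
$\frac{1}{B + 500} - L{\left(-61,-58 \right)} = \frac{1}{\frac{13652}{9} + 500} - \left(-58 - 61\right) = \frac{1}{\frac{18152}{9}} - -119 = \frac{9}{18152} + 119 = \frac{2160097}{18152}$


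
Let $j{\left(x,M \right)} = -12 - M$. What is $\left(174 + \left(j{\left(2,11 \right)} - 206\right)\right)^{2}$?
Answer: $3025$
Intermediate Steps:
$\left(174 + \left(j{\left(2,11 \right)} - 206\right)\right)^{2} = \left(174 - 229\right)^{2} = \left(-55\right)^{2} = 3025$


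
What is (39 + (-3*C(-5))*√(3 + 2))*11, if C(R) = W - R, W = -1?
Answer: 429 - 132*√5 ≈ 133.84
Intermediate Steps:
C(R) = -1 - R
(39 + (-3*C(-5))*√(3 + 2))*11 = (39 + (-3*(-1 - 1*(-5)))*√(3 + 2))*11 = (39 + (-3*(-1 + 5))*√5)*11 = (39 + (-3*4)*√5)*11 = (39 - 12*√5)*11 = 429 - 132*√5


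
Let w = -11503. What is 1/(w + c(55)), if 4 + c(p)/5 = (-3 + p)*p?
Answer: 1/2777 ≈ 0.00036010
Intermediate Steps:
c(p) = -20 + 5*p*(-3 + p) (c(p) = -20 + 5*((-3 + p)*p) = -20 + 5*(p*(-3 + p)) = -20 + 5*p*(-3 + p))
1/(w + c(55)) = 1/(-11503 + (-20 - 15*55 + 5*55²)) = 1/(-11503 + (-20 - 825 + 5*3025)) = 1/(-11503 + (-20 - 825 + 15125)) = 1/(-11503 + 14280) = 1/2777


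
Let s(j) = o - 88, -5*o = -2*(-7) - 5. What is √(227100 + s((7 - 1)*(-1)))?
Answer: √5675255/5 ≈ 476.46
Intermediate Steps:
o = -9/5 (o = -(-2*(-7) - 5)/5 = -(14 - 5)/5 = -⅕*9 = -9/5 ≈ -1.8000)
s(j) = -449/5 (s(j) = -9/5 - 88 = -449/5)
√(227100 + s((7 - 1)*(-1))) = √(227100 - 449/5) = √(1135051/5) = √5675255/5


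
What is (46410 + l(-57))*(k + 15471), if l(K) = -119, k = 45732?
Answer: 2833148073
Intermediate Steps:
(46410 + l(-57))*(k + 15471) = (46410 - 119)*(45732 + 15471) = 46291*61203 = 2833148073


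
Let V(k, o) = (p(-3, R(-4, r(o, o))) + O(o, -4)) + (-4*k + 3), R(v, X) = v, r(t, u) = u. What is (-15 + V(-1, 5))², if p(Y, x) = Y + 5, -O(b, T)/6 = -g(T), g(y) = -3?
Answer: 576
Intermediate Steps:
O(b, T) = -18 (O(b, T) = -(-6)*(-3) = -6*3 = -18)
p(Y, x) = 5 + Y
V(k, o) = -13 - 4*k (V(k, o) = ((5 - 3) - 18) + (-4*k + 3) = (2 - 18) + (3 - 4*k) = -16 + (3 - 4*k) = -13 - 4*k)
(-15 + V(-1, 5))² = (-15 + (-13 - 4*(-1)))² = (-15 + (-13 + 4))² = (-15 - 9)² = (-24)² = 576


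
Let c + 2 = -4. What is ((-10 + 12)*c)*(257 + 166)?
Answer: -5076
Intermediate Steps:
c = -6 (c = -2 - 4 = -6)
((-10 + 12)*c)*(257 + 166) = ((-10 + 12)*(-6))*(257 + 166) = (2*(-6))*423 = -12*423 = -5076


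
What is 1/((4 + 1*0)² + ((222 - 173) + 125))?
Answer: 1/190 ≈ 0.0052632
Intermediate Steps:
1/((4 + 1*0)² + ((222 - 173) + 125)) = 1/((4 + 0)² + (49 + 125)) = 1/(4² + 174) = 1/(16 + 174) = 1/190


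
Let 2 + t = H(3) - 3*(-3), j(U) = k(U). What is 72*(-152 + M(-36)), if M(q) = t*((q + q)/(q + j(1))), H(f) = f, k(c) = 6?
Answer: -9216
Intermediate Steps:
j(U) = 6
t = 10 (t = -2 + (3 - 3*(-3)) = -2 + (3 - 1*(-9)) = -2 + (3 + 9) = -2 + 12 = 10)
M(q) = 20*q/(6 + q) (M(q) = 10*((q + q)/(q + 6)) = 10*((2*q)/(6 + q)) = 10*(2*q/(6 + q)) = 20*q/(6 + q))
72*(-152 + M(-36)) = 72*(-152 + 20*(-36)/(6 - 36)) = 72*(-152 + 20*(-36)/(-30)) = 72*(-152 + 20*(-36)*(-1/30)) = 72*(-152 + 24) = 72*(-128) = -9216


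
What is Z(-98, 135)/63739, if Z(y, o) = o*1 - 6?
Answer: 129/63739 ≈ 0.0020239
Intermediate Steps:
Z(y, o) = -6 + o (Z(y, o) = o - 6 = -6 + o)
Z(-98, 135)/63739 = (-6 + 135)/63739 = 129*(1/63739) = 129/63739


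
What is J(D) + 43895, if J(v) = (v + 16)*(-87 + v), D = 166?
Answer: 58273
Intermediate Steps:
J(v) = (-87 + v)*(16 + v) (J(v) = (16 + v)*(-87 + v) = (-87 + v)*(16 + v))
J(D) + 43895 = (-1392 + 166² - 71*166) + 43895 = (-1392 + 27556 - 11786) + 43895 = 14378 + 43895 = 58273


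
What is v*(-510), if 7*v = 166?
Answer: -84660/7 ≈ -12094.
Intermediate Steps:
v = 166/7 (v = (1/7)*166 = 166/7 ≈ 23.714)
v*(-510) = (166/7)*(-510) = -84660/7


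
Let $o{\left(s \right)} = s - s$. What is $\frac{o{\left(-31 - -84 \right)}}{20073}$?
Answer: $0$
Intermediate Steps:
$o{\left(s \right)} = 0$
$\frac{o{\left(-31 - -84 \right)}}{20073} = \frac{0}{20073} = 0 \cdot \frac{1}{20073} = 0$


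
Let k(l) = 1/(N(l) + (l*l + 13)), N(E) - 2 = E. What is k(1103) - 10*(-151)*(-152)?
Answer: -279492701039/1217727 ≈ -2.2952e+5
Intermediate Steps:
N(E) = 2 + E
k(l) = 1/(15 + l + l²) (k(l) = 1/((2 + l) + (l*l + 13)) = 1/((2 + l) + (l² + 13)) = 1/((2 + l) + (13 + l²)) = 1/(15 + l + l²))
k(1103) - 10*(-151)*(-152) = 1/(15 + 1103 + 1103²) - 10*(-151)*(-152) = 1/(15 + 1103 + 1216609) + 1510*(-152) = 1/1217727 - 229520 = -279492701039/1217727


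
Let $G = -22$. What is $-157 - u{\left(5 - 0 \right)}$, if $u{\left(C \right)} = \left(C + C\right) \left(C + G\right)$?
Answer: $13$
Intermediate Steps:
$u{\left(C \right)} = 2 C \left(-22 + C\right)$ ($u{\left(C \right)} = \left(C + C\right) \left(C - 22\right) = 2 C \left(-22 + C\right)$)
$-157 - u{\left(5 - 0 \right)} = -157 - 2 \left(5 - 0\right) \left(-22 + \left(5 - 0\right)\right) = -157 - 2 \left(5 + 0\right) \left(-22 + \left(5 + 0\right)\right) = -157 - 2 \cdot 5 \left(-22 + 5\right) = -157 - 2 \cdot 5 \left(-17\right) = -157 - -170 = -157 + 170 = 13$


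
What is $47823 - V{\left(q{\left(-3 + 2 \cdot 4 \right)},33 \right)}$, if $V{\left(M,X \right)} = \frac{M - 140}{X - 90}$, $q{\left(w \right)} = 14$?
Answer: $\frac{908595}{19} \approx 47821.0$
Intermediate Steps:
$V{\left(M,X \right)} = \frac{-140 + M}{-90 + X}$
$47823 - V{\left(q{\left(-3 + 2 \cdot 4 \right)},33 \right)} = 47823 - \frac{-140 + 14}{-90 + 33} = 47823 - \frac{1}{-57} \left(-126\right) = 47823 - \left(- \frac{1}{57}\right) \left(-126\right) = 47823 - \frac{42}{19} = \frac{908595}{19}$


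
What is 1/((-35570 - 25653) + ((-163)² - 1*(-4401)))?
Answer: -1/30253 ≈ -3.3055e-5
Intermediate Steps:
1/((-35570 - 25653) + ((-163)² - 1*(-4401))) = 1/(-61223 + (26569 + 4401)) = 1/(-61223 + 30970) = 1/(-30253) = -1/30253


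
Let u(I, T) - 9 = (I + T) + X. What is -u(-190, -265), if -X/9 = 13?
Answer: 563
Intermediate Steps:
X = -117 (X = -9*13 = -117)
u(I, T) = -108 + I + T (u(I, T) = 9 + ((I + T) - 117) = 9 + (-117 + I + T) = -108 + I + T)
-u(-190, -265) = -(-108 - 190 - 265) = -1*(-563) = 563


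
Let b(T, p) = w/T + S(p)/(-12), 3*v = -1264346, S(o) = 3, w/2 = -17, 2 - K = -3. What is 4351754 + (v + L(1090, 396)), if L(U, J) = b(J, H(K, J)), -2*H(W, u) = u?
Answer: 1556400779/396 ≈ 3.9303e+6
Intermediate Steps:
K = 5 (K = 2 - 1*(-3) = 2 + 3 = 5)
H(W, u) = -u/2
w = -34 (w = 2*(-17) = -34)
v = -1264346/3 (v = (⅓)*(-1264346) = -1264346/3 ≈ -4.2145e+5)
b(T, p) = -¼ - 34/T (b(T, p) = -34/T + 3/(-12) = -34/T + 3*(-1/12) = -34/T - ¼ = -¼ - 34/T)
L(U, J) = (-136 - J)/(4*J)
4351754 + (v + L(1090, 396)) = 4351754 + (-1264346/3 + (¼)*(-136 - 1*396)/396) = 4351754 + (-1264346/3 + (¼)*(1/396)*(-136 - 396)) = 4351754 + (-1264346/3 + (¼)*(1/396)*(-532)) = 4351754 + (-1264346/3 - 133/396) = 4351754 - 166893805/396 = 1556400779/396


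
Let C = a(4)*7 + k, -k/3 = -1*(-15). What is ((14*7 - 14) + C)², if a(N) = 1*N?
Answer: 4489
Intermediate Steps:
k = -45 (k = -(-3)*(-15) = -3*15 = -45)
a(N) = N
C = -17 (C = 4*7 - 45 = 28 - 45 = -17)
((14*7 - 14) + C)² = ((14*7 - 14) - 17)² = ((98 - 14) - 17)² = (84 - 17)² = 67² = 4489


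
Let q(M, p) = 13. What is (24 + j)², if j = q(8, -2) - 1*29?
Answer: 64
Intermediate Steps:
j = -16 (j = 13 - 1*29 = 13 - 29 = -16)
(24 + j)² = (24 - 16)² = 8² = 64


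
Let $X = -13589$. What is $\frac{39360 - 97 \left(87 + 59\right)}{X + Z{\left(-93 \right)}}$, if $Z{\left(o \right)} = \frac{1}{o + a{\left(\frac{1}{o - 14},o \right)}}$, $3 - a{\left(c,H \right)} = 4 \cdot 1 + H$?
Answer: $- \frac{12599}{6795} \approx -1.8542$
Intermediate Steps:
$a{\left(c,H \right)} = -1 - H$ ($a{\left(c,H \right)} = 3 - \left(4 \cdot 1 + H\right) = 3 - \left(4 + H\right) = -1 - H$)
$Z{\left(o \right)} = -1$ ($Z{\left(o \right)} = \frac{1}{o - \left(1 + o\right)} = \frac{1}{-1} = -1$)
$\frac{39360 - 97 \left(87 + 59\right)}{X + Z{\left(-93 \right)}} = \frac{39360 - 97 \left(87 + 59\right)}{-13589 - 1} = \frac{39360 - 14162}{-13590} = \left(39360 - 14162\right) \left(- \frac{1}{13590}\right) = 25198 \left(- \frac{1}{13590}\right) = - \frac{12599}{6795}$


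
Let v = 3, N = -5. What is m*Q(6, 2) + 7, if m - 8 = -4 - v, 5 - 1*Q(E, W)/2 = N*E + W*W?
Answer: 69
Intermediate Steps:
Q(E, W) = 10 - 2*W² + 10*E (Q(E, W) = 10 - 2*(-5*E + W*W) = 10 - 2*(-5*E + W²) = 10 - 2*(W² - 5*E) = 10 + (-2*W² + 10*E) = 10 - 2*W² + 10*E)
m = 1 (m = 8 + (-4 - 1*3) = 8 + (-4 - 3) = 8 - 7 = 1)
m*Q(6, 2) + 7 = 1*(10 - 2*2² + 10*6) + 7 = 1*(10 - 2*4 + 60) + 7 = 1*(10 - 8 + 60) + 7 = 1*62 + 7 = 62 + 7 = 69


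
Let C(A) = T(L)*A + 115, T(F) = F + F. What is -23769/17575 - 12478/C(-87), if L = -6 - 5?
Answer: -14080429/1876825 ≈ -7.5023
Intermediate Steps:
L = -11
T(F) = 2*F
C(A) = 115 - 22*A (C(A) = (2*(-11))*A + 115 = -22*A + 115 = 115 - 22*A)
-23769/17575 - 12478/C(-87) = -23769/17575 - 12478/(115 - 22*(-87)) = -23769*1/17575 - 12478/(115 + 1914) = -1251/925 - 12478/2029 = -14080429/1876825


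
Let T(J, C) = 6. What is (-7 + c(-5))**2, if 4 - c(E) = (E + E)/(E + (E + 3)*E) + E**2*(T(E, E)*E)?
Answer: 561001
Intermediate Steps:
c(E) = 4 - 6*E**3 - 2*E/(E + E*(3 + E)) (c(E) = 4 - ((E + E)/(E + (E + 3)*E) + E**2*(6*E)) = 4 - ((2*E)/(E + (3 + E)*E) + 6*E**3) = 4 - ((2*E)/(E + E*(3 + E)) + 6*E**3) = 4 - (2*E/(E + E*(3 + E)) + 6*E**3) = 4 - (6*E**3 + 2*E/(E + E*(3 + E))) = 4 + (-6*E**3 - 2*E/(E + E*(3 + E))) = 4 - 6*E**3 - 2*E/(E + E*(3 + E)))
(-7 + c(-5))**2 = (-7 + 2*(7 - 12*(-5)**3 - 3*(-5)**4 + 2*(-5))/(4 - 5))**2 = (-7 + 2*(7 - 12*(-125) - 3*625 - 10)/(-1))**2 = (-7 + 2*(-1)*(7 + 1500 - 1875 - 10))**2 = (-7 + 2*(-1)*(-378))**2 = (-7 + 756)**2 = 749**2 = 561001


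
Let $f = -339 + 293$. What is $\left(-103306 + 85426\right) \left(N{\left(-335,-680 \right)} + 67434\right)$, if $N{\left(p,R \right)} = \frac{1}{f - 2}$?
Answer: $- \frac{2411439095}{2} \approx -1.2057 \cdot 10^{9}$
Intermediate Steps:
$f = -46$
$N{\left(p,R \right)} = - \frac{1}{48}$ ($N{\left(p,R \right)} = \frac{1}{-46 - 2} = \frac{1}{-48} = - \frac{1}{48}$)
$\left(-103306 + 85426\right) \left(N{\left(-335,-680 \right)} + 67434\right) = \left(-103306 + 85426\right) \left(- \frac{1}{48} + 67434\right) = \left(-17880\right) \frac{3236831}{48} = - \frac{2411439095}{2}$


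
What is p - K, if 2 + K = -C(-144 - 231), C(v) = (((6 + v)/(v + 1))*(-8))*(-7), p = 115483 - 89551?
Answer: 4859990/187 ≈ 25989.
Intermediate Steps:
p = 25932
C(v) = 56*(6 + v)/(1 + v) (C(v) = (((6 + v)/(1 + v))*(-8))*(-7) = -8*(6 + v)/(1 + v)*(-7) = 56*(6 + v)/(1 + v))
K = -10706/187 (K = -2 - 56*(6 + (-144 - 231))/(1 + (-144 - 231)) = -2 - 56*(6 - 375)/(1 - 375) = -2 - 56*(-369)/(-374) = -2 - 56*(-1)*(-369)/374 = -2 - 1*10332/187 = -2 - 10332/187 = -10706/187 ≈ -57.251)
p - K = 25932 - 1*(-10706/187) = 25932 + 10706/187 = 4859990/187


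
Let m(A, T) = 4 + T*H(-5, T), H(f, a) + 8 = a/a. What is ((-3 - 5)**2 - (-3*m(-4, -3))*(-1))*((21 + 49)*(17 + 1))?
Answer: -13860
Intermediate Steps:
H(f, a) = -7 (H(f, a) = -8 + a/a = -8 + 1 = -7)
m(A, T) = 4 - 7*T (m(A, T) = 4 + T*(-7) = 4 - 7*T)
((-3 - 5)**2 - (-3*m(-4, -3))*(-1))*((21 + 49)*(17 + 1)) = ((-3 - 5)**2 - (-3*(4 - 7*(-3)))*(-1))*((21 + 49)*(17 + 1)) = ((-8)**2 - (-3*(4 + 21))*(-1))*(70*18) = (64 - (-3*25)*(-1))*1260 = (64 - (-75)*(-1))*1260 = (64 - 1*75)*1260 = (64 - 75)*1260 = -11*1260 = -13860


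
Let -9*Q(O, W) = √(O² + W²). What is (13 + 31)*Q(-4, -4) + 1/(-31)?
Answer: -1/31 - 176*√2/9 ≈ -27.688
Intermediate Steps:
Q(O, W) = -√(O² + W²)/9
(13 + 31)*Q(-4, -4) + 1/(-31) = (13 + 31)*(-√((-4)² + (-4)²)/9) + 1/(-31) = 44*(-√(16 + 16)/9) - 1/31 = 44*(-4*√2/9) - 1/31 = -176*√2/9 - 1/31 = -1/31 - 176*√2/9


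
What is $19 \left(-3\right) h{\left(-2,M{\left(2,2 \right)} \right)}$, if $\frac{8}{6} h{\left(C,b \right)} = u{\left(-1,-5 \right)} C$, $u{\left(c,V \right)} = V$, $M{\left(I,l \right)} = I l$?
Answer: $- \frac{855}{2} \approx -427.5$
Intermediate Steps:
$h{\left(C,b \right)} = - \frac{15 C}{4}$ ($h{\left(C,b \right)} = \frac{3 \left(- 5 C\right)}{4} = - \frac{15 C}{4}$)
$19 \left(-3\right) h{\left(-2,M{\left(2,2 \right)} \right)} = 19 \left(-3\right) \left(\left(- \frac{15}{4}\right) \left(-2\right)\right) = \left(-57\right) \frac{15}{2} = - \frac{855}{2}$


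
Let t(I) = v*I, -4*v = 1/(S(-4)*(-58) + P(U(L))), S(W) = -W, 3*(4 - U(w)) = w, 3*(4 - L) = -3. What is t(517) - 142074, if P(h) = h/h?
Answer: -11934169/84 ≈ -1.4207e+5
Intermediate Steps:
L = 5 (L = 4 - ⅓*(-3) = 4 + 1 = 5)
U(w) = 4 - w/3
P(h) = 1
v = 1/924 (v = -1/(4*(-1*(-4)*(-58) + 1)) = -1/(4*(4*(-58) + 1)) = -1/(4*(-232 + 1)) = -¼/(-231) = -¼*(-1/231) = 1/924 ≈ 0.0010823)
t(I) = I/924
t(517) - 142074 = (1/924)*517 - 142074 = 47/84 - 142074 = -11934169/84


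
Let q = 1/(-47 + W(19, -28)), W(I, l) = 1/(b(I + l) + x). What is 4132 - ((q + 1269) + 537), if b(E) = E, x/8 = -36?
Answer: 32471257/13960 ≈ 2326.0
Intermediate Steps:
x = -288 (x = 8*(-36) = -288)
W(I, l) = 1/(-288 + I + l) (W(I, l) = 1/((I + l) - 288) = 1/(-288 + I + l))
q = -297/13960 (q = 1/(-47 + 1/(-288 + 19 - 28)) = 1/(-47 + 1/(-297)) = 1/(-47 - 1/297) = 1/(-13960/297) = -297/13960 ≈ -0.021275)
4132 - ((q + 1269) + 537) = 4132 - ((-297/13960 + 1269) + 537) = 4132 - (17714943/13960 + 537) = 4132 - 1*25211463/13960 = 4132 - 25211463/13960 = 32471257/13960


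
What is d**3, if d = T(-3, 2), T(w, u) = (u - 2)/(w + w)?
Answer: 0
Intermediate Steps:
T(w, u) = (-2 + u)/(2*w) (T(w, u) = (-2 + u)/((2*w)) = (-2 + u)*(1/(2*w)) = (-2 + u)/(2*w))
d = 0 (d = (1/2)*(-2 + 2)/(-3) = (1/2)*(-1/3)*0 = 0)
d**3 = 0**3 = 0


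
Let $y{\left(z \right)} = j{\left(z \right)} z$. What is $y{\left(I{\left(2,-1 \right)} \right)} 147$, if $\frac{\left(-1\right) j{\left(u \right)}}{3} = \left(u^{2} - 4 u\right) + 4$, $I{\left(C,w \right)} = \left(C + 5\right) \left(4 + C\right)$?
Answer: $-29635200$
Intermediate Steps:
$I{\left(C,w \right)} = \left(4 + C\right) \left(5 + C\right)$ ($I{\left(C,w \right)} = \left(5 + C\right) \left(4 + C\right) = \left(4 + C\right) \left(5 + C\right)$)
$j{\left(u \right)} = -12 - 3 u^{2} + 12 u$ ($j{\left(u \right)} = - 3 \left(\left(u^{2} - 4 u\right) + 4\right) = - 3 \left(4 + u^{2} - 4 u\right) = -12 - 3 u^{2} + 12 u$)
$y{\left(z \right)} = z \left(-12 - 3 z^{2} + 12 z\right)$ ($y{\left(z \right)} = \left(-12 - 3 z^{2} + 12 z\right) z = z \left(-12 - 3 z^{2} + 12 z\right)$)
$y{\left(I{\left(2,-1 \right)} \right)} 147 = 3 \left(20 + 2^{2} + 9 \cdot 2\right) \left(-4 - \left(20 + 2^{2} + 9 \cdot 2\right)^{2} + 4 \left(20 + 2^{2} + 9 \cdot 2\right)\right) 147 = 3 \left(20 + 4 + 18\right) \left(-4 - \left(20 + 4 + 18\right)^{2} + 4 \left(20 + 4 + 18\right)\right) 147 = 3 \cdot 42 \left(-4 - 42^{2} + 4 \cdot 42\right) 147 = 3 \cdot 42 \left(-4 - 1764 + 168\right) 147 = 3 \cdot 42 \left(-1600\right) 147 = \left(-201600\right) 147 = -29635200$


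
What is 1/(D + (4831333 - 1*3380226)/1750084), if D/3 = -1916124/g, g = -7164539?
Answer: 1791220724468/2922378079703 ≈ 0.61293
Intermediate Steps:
D = 5748372/7164539 (D = 3*(-1916124/(-7164539)) = 3*(-1916124*(-1/7164539)) = 3*(1916124/7164539) = 5748372/7164539 ≈ 0.80234)
1/(D + (4831333 - 1*3380226)/1750084) = 1/(5748372/7164539 + (4831333 - 1*3380226)/1750084) = 1/(5748372/7164539 + (4831333 - 3380226)*(1/1750084)) = 1/(5748372/7164539 + 1451107*(1/1750084)) = 1/(5748372/7164539 + 207301/250012) = 1/(2922378079703/1791220724468) = 1791220724468/2922378079703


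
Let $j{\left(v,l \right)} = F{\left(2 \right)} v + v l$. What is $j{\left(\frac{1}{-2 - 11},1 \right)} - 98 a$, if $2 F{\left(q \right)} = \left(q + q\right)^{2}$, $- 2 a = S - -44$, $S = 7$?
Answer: $\frac{32478}{13} \approx 2498.3$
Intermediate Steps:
$a = - \frac{51}{2}$ ($a = - \frac{7 - -44}{2} = - \frac{7 + 44}{2} = \left(- \frac{1}{2}\right) 51 = - \frac{51}{2} \approx -25.5$)
$F{\left(q \right)} = 2 q^{2}$ ($F{\left(q \right)} = \frac{\left(q + q\right)^{2}}{2} = \frac{\left(2 q\right)^{2}}{2} = \frac{4 q^{2}}{2} = 2 q^{2}$)
$j{\left(v,l \right)} = 8 v + l v$ ($j{\left(v,l \right)} = 2 \cdot 2^{2} v + v l = 2 \cdot 4 v + l v = 8 v + l v$)
$j{\left(\frac{1}{-2 - 11},1 \right)} - 98 a = \frac{8 + 1}{-2 - 11} - -2499 = \frac{1}{-13} \cdot 9 + 2499 = \left(- \frac{1}{13}\right) 9 + 2499 = - \frac{9}{13} + 2499 = \frac{32478}{13}$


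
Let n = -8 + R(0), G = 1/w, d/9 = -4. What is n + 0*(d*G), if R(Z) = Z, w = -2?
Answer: -8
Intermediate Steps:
d = -36 (d = 9*(-4) = -36)
G = -1/2 (G = 1/(-2) = -1/2 ≈ -0.50000)
n = -8 (n = -8 + 0 = -8)
n + 0*(d*G) = -8 + 0*(-36*(-1/2)) = -8 + 0*18 = -8 + 0 = -8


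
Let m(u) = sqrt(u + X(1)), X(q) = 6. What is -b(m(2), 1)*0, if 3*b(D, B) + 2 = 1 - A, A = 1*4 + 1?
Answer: 0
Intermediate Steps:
A = 5 (A = 4 + 1 = 5)
m(u) = sqrt(6 + u) (m(u) = sqrt(u + 6) = sqrt(6 + u))
b(D, B) = -2 (b(D, B) = -2/3 + (1 - 1*5)/3 = -2/3 + (1 - 5)/3 = -2/3 + (1/3)*(-4) = -2/3 - 4/3 = -2)
-b(m(2), 1)*0 = -1*(-2)*0 = 2*0 = 0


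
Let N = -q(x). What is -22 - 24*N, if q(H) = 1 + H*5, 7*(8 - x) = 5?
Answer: 6134/7 ≈ 876.29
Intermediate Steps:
x = 51/7 (x = 8 - 1/7*5 = 8 - 5/7 = 51/7 ≈ 7.2857)
q(H) = 1 + 5*H
N = -262/7 (N = -(1 + 5*(51/7)) = -(1 + 255/7) = -1*262/7 = -262/7 ≈ -37.429)
-22 - 24*N = -22 - 24*(-262/7) = -22 + 6288/7 = 6134/7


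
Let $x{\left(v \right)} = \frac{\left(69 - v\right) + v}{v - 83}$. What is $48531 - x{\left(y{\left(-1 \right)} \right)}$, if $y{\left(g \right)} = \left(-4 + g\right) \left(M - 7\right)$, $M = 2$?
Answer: $\frac{2814867}{58} \approx 48532.0$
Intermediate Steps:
$y{\left(g \right)} = 20 - 5 g$ ($y{\left(g \right)} = \left(-4 + g\right) \left(2 - 7\right) = \left(-4 + g\right) \left(-5\right) = 20 - 5 g$)
$x{\left(v \right)} = \frac{69}{-83 + v}$
$48531 - x{\left(y{\left(-1 \right)} \right)} = 48531 - \frac{69}{-83 + \left(20 - -5\right)} = 48531 - \frac{69}{-83 + \left(20 + 5\right)} = 48531 - \frac{69}{-83 + 25} = 48531 - \frac{69}{-58} = 48531 - 69 \left(- \frac{1}{58}\right) = 48531 - - \frac{69}{58} = 48531 + \frac{69}{58} = \frac{2814867}{58}$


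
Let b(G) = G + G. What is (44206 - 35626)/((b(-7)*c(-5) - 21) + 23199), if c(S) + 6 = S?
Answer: 2145/5833 ≈ 0.36774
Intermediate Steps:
c(S) = -6 + S
b(G) = 2*G
(44206 - 35626)/((b(-7)*c(-5) - 21) + 23199) = (44206 - 35626)/(((2*(-7))*(-6 - 5) - 21) + 23199) = 8580/((-14*(-11) - 21) + 23199) = 8580/((154 - 21) + 23199) = 8580/(133 + 23199) = 8580/23332 = 8580*(1/23332) = 2145/5833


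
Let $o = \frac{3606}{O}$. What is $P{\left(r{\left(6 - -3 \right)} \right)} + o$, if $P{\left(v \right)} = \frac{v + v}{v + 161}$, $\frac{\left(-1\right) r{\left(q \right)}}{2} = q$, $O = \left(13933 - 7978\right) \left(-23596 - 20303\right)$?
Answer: $- \frac{3137194426}{12460950645} \approx -0.25176$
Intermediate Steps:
$O = -261418545$ ($O = 5955 \left(-43899\right) = -261418545$)
$r{\left(q \right)} = - 2 q$
$o = - \frac{1202}{87139515}$ ($o = \frac{3606}{-261418545} = 3606 \left(- \frac{1}{261418545}\right) = - \frac{1202}{87139515} \approx -1.3794 \cdot 10^{-5}$)
$P{\left(v \right)} = \frac{2 v}{161 + v}$
$P{\left(r{\left(6 - -3 \right)} \right)} + o = \frac{2 \left(- 2 \left(6 - -3\right)\right)}{161 - 2 \left(6 - -3\right)} - \frac{1202}{87139515} = \frac{2 \left(- 2 \left(6 + 3\right)\right)}{161 - 2 \left(6 + 3\right)} - \frac{1202}{87139515} = \frac{2 \left(\left(-2\right) 9\right)}{161 - 18} - \frac{1202}{87139515} = 2 \left(-18\right) \frac{1}{161 - 18} - \frac{1202}{87139515} = 2 \left(-18\right) \frac{1}{143} - \frac{1202}{87139515} = - \frac{36}{143} - \frac{1202}{87139515} = - \frac{3137194426}{12460950645}$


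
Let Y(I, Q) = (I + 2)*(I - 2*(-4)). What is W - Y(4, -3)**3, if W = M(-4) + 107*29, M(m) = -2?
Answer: -370147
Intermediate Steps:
Y(I, Q) = (2 + I)*(8 + I) (Y(I, Q) = (2 + I)*(I + 8) = (2 + I)*(8 + I))
W = 3101 (W = -2 + 107*29 = -2 + 3103 = 3101)
W - Y(4, -3)**3 = 3101 - (16 + 4**2 + 10*4)**3 = 3101 - (16 + 16 + 40)**3 = 3101 - 1*72**3 = 3101 - 1*373248 = 3101 - 373248 = -370147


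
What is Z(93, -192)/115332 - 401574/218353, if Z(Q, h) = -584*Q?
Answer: -4847793392/2098590683 ≈ -2.3100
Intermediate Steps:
Z(93, -192)/115332 - 401574/218353 = -584*93/115332 - 401574/218353 = -54312*1/115332 - 401574*1/218353 = -4526/9611 - 401574/218353 = -4847793392/2098590683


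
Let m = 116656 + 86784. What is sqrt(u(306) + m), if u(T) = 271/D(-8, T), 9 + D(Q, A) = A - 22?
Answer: sqrt(615408981)/55 ≈ 451.04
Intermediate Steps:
m = 203440
D(Q, A) = -31 + A (D(Q, A) = -9 + (A - 22) = -9 + (-22 + A) = -31 + A)
u(T) = 271/(-31 + T)
sqrt(u(306) + m) = sqrt(271/(-31 + 306) + 203440) = sqrt(271/275 + 203440) = sqrt(55946271/275) = sqrt(615408981)/55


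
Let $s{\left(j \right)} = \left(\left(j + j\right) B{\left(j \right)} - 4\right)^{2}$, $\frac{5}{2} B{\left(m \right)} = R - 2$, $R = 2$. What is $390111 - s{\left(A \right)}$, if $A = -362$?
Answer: $390095$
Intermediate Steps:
$B{\left(m \right)} = 0$ ($B{\left(m \right)} = \frac{2 \left(2 - 2\right)}{5} = \frac{2}{5} \cdot 0 = 0$)
$s{\left(j \right)} = 16$ ($s{\left(j \right)} = \left(\left(j + j\right) 0 - 4\right)^{2} = \left(2 j 0 - 4\right)^{2} = \left(0 - 4\right)^{2} = \left(-4\right)^{2} = 16$)
$390111 - s{\left(A \right)} = 390111 - 16 = 390095$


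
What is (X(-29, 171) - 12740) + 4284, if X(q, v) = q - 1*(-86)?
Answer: -8399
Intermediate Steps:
X(q, v) = 86 + q (X(q, v) = q + 86 = 86 + q)
(X(-29, 171) - 12740) + 4284 = ((86 - 29) - 12740) + 4284 = (57 - 12740) + 4284 = -12683 + 4284 = -8399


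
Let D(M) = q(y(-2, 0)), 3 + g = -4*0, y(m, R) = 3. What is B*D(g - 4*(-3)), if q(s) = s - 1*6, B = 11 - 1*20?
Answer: 27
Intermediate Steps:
g = -3 (g = -3 - 4*0 = -3 + 0 = -3)
B = -9 (B = 11 - 20 = -9)
q(s) = -6 + s (q(s) = s - 6 = -6 + s)
D(M) = -3 (D(M) = -6 + 3 = -3)
B*D(g - 4*(-3)) = -9*(-3) = 27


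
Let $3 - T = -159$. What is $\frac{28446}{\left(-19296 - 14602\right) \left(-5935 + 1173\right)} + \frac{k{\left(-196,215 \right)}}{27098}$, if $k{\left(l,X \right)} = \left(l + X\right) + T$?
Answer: $\frac{220501924}{32163388493} \approx 0.0068557$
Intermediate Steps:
$T = 162$ ($T = 3 - -159 = 3 + 159 = 162$)
$k{\left(l,X \right)} = 162 + X + l$ ($k{\left(l,X \right)} = \left(l + X\right) + 162 = \left(X + l\right) + 162 = 162 + X + l$)
$\frac{28446}{\left(-19296 - 14602\right) \left(-5935 + 1173\right)} + \frac{k{\left(-196,215 \right)}}{27098} = \frac{28446}{\left(-19296 - 14602\right) \left(-5935 + 1173\right)} + \frac{162 + 215 - 196}{27098} = \frac{28446}{\left(-33898\right) \left(-4762\right)} + 181 \cdot \frac{1}{27098} = \frac{28446}{161422276} + \frac{181}{27098} = 28446 \cdot \frac{1}{161422276} + \frac{181}{27098} = \frac{14223}{80711138} + \frac{181}{27098} = \frac{220501924}{32163388493}$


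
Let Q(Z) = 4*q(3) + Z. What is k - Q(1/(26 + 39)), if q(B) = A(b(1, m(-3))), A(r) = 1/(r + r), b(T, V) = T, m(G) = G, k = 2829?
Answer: 183754/65 ≈ 2827.0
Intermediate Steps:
A(r) = 1/(2*r)
q(B) = ½ (q(B) = (½)/1 = (½)*1 = ½)
Q(Z) = 2 + Z (Q(Z) = 4*(½) + Z = 2 + Z)
k - Q(1/(26 + 39)) = 2829 - (2 + 1/(26 + 39)) = 2829 - (2 + 1/65) = 2829 - 1*131/65 = 2829 - 131/65 = 183754/65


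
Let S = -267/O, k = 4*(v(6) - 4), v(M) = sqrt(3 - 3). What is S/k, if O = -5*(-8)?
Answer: 267/640 ≈ 0.41719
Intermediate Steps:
v(M) = 0 (v(M) = sqrt(0) = 0)
O = 40
k = -16 (k = 4*(0 - 4) = 4*(-4) = -16)
S = -267/40 ≈ -6.6750
S/k = -267/40/(-16) = -267/40*(-1/16) = 267/640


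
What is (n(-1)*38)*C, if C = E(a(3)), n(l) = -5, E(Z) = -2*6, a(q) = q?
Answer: 2280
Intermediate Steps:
E(Z) = -12
C = -12
(n(-1)*38)*C = -5*38*(-12) = -190*(-12) = 2280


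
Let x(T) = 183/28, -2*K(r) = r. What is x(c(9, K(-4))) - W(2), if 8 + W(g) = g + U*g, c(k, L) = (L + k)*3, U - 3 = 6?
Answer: -153/28 ≈ -5.4643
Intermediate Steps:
U = 9 (U = 3 + 6 = 9)
K(r) = -r/2
c(k, L) = 3*L + 3*k
x(T) = 183/28 (x(T) = 183*(1/28) = 183/28)
W(g) = -8 + 10*g (W(g) = -8 + (g + 9*g) = -8 + 10*g)
x(c(9, K(-4))) - W(2) = 183/28 - (-8 + 10*2) = 183/28 - (-8 + 20) = 183/28 - 1*12 = 183/28 - 12 = -153/28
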